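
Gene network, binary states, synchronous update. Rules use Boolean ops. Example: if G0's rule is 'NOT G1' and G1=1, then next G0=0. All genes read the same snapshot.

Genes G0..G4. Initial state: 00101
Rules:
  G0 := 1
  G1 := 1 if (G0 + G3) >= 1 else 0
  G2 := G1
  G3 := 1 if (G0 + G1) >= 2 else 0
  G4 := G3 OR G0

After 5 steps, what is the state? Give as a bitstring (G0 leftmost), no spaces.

Step 1: G0=1(const) G1=(0+0>=1)=0 G2=G1=0 G3=(0+0>=2)=0 G4=G3|G0=0|0=0 -> 10000
Step 2: G0=1(const) G1=(1+0>=1)=1 G2=G1=0 G3=(1+0>=2)=0 G4=G3|G0=0|1=1 -> 11001
Step 3: G0=1(const) G1=(1+0>=1)=1 G2=G1=1 G3=(1+1>=2)=1 G4=G3|G0=0|1=1 -> 11111
Step 4: G0=1(const) G1=(1+1>=1)=1 G2=G1=1 G3=(1+1>=2)=1 G4=G3|G0=1|1=1 -> 11111
Step 5: G0=1(const) G1=(1+1>=1)=1 G2=G1=1 G3=(1+1>=2)=1 G4=G3|G0=1|1=1 -> 11111

11111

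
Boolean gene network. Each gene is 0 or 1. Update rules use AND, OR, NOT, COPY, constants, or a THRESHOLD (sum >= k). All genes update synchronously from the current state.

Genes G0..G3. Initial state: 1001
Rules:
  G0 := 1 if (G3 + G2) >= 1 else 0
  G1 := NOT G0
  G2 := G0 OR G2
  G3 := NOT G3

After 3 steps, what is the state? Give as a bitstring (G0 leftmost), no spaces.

Step 1: G0=(1+0>=1)=1 G1=NOT G0=NOT 1=0 G2=G0|G2=1|0=1 G3=NOT G3=NOT 1=0 -> 1010
Step 2: G0=(0+1>=1)=1 G1=NOT G0=NOT 1=0 G2=G0|G2=1|1=1 G3=NOT G3=NOT 0=1 -> 1011
Step 3: G0=(1+1>=1)=1 G1=NOT G0=NOT 1=0 G2=G0|G2=1|1=1 G3=NOT G3=NOT 1=0 -> 1010

1010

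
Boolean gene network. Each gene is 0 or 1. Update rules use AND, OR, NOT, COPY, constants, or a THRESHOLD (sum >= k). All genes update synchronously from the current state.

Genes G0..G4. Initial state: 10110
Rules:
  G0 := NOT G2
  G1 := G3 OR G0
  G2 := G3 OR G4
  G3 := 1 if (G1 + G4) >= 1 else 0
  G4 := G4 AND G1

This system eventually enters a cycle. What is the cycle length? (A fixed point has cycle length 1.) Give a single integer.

Answer: 1

Derivation:
Step 0: 10110
Step 1: G0=NOT G2=NOT 1=0 G1=G3|G0=1|1=1 G2=G3|G4=1|0=1 G3=(0+0>=1)=0 G4=G4&G1=0&0=0 -> 01100
Step 2: G0=NOT G2=NOT 1=0 G1=G3|G0=0|0=0 G2=G3|G4=0|0=0 G3=(1+0>=1)=1 G4=G4&G1=0&1=0 -> 00010
Step 3: G0=NOT G2=NOT 0=1 G1=G3|G0=1|0=1 G2=G3|G4=1|0=1 G3=(0+0>=1)=0 G4=G4&G1=0&0=0 -> 11100
Step 4: G0=NOT G2=NOT 1=0 G1=G3|G0=0|1=1 G2=G3|G4=0|0=0 G3=(1+0>=1)=1 G4=G4&G1=0&1=0 -> 01010
Step 5: G0=NOT G2=NOT 0=1 G1=G3|G0=1|0=1 G2=G3|G4=1|0=1 G3=(1+0>=1)=1 G4=G4&G1=0&1=0 -> 11110
Step 6: G0=NOT G2=NOT 1=0 G1=G3|G0=1|1=1 G2=G3|G4=1|0=1 G3=(1+0>=1)=1 G4=G4&G1=0&1=0 -> 01110
Step 7: G0=NOT G2=NOT 1=0 G1=G3|G0=1|0=1 G2=G3|G4=1|0=1 G3=(1+0>=1)=1 G4=G4&G1=0&1=0 -> 01110
State from step 7 equals state from step 6 -> cycle length 1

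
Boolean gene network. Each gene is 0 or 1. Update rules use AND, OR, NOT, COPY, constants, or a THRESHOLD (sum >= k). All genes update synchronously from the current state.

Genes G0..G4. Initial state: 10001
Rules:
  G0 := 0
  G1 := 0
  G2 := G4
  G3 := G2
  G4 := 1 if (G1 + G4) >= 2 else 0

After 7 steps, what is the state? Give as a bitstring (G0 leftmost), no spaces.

Step 1: G0=0(const) G1=0(const) G2=G4=1 G3=G2=0 G4=(0+1>=2)=0 -> 00100
Step 2: G0=0(const) G1=0(const) G2=G4=0 G3=G2=1 G4=(0+0>=2)=0 -> 00010
Step 3: G0=0(const) G1=0(const) G2=G4=0 G3=G2=0 G4=(0+0>=2)=0 -> 00000
Step 4: G0=0(const) G1=0(const) G2=G4=0 G3=G2=0 G4=(0+0>=2)=0 -> 00000
Step 5: G0=0(const) G1=0(const) G2=G4=0 G3=G2=0 G4=(0+0>=2)=0 -> 00000
Step 6: G0=0(const) G1=0(const) G2=G4=0 G3=G2=0 G4=(0+0>=2)=0 -> 00000
Step 7: G0=0(const) G1=0(const) G2=G4=0 G3=G2=0 G4=(0+0>=2)=0 -> 00000

00000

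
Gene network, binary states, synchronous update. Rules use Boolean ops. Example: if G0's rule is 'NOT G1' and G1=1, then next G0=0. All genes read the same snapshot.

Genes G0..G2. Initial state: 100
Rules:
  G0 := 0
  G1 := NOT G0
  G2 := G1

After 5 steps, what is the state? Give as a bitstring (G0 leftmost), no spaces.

Step 1: G0=0(const) G1=NOT G0=NOT 1=0 G2=G1=0 -> 000
Step 2: G0=0(const) G1=NOT G0=NOT 0=1 G2=G1=0 -> 010
Step 3: G0=0(const) G1=NOT G0=NOT 0=1 G2=G1=1 -> 011
Step 4: G0=0(const) G1=NOT G0=NOT 0=1 G2=G1=1 -> 011
Step 5: G0=0(const) G1=NOT G0=NOT 0=1 G2=G1=1 -> 011

011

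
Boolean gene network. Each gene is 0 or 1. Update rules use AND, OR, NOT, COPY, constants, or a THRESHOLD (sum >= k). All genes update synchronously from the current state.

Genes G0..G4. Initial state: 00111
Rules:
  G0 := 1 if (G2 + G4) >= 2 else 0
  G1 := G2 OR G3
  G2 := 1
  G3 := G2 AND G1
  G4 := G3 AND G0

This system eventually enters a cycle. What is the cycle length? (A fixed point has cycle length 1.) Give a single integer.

Step 0: 00111
Step 1: G0=(1+1>=2)=1 G1=G2|G3=1|1=1 G2=1(const) G3=G2&G1=1&0=0 G4=G3&G0=1&0=0 -> 11100
Step 2: G0=(1+0>=2)=0 G1=G2|G3=1|0=1 G2=1(const) G3=G2&G1=1&1=1 G4=G3&G0=0&1=0 -> 01110
Step 3: G0=(1+0>=2)=0 G1=G2|G3=1|1=1 G2=1(const) G3=G2&G1=1&1=1 G4=G3&G0=1&0=0 -> 01110
State from step 3 equals state from step 2 -> cycle length 1

Answer: 1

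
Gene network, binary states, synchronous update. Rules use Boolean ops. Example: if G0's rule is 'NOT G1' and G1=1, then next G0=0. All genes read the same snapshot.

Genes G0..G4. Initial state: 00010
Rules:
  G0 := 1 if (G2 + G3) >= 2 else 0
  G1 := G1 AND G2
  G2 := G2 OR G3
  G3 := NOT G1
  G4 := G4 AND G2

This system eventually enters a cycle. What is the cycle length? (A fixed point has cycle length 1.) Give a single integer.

Step 0: 00010
Step 1: G0=(0+1>=2)=0 G1=G1&G2=0&0=0 G2=G2|G3=0|1=1 G3=NOT G1=NOT 0=1 G4=G4&G2=0&0=0 -> 00110
Step 2: G0=(1+1>=2)=1 G1=G1&G2=0&1=0 G2=G2|G3=1|1=1 G3=NOT G1=NOT 0=1 G4=G4&G2=0&1=0 -> 10110
Step 3: G0=(1+1>=2)=1 G1=G1&G2=0&1=0 G2=G2|G3=1|1=1 G3=NOT G1=NOT 0=1 G4=G4&G2=0&1=0 -> 10110
State from step 3 equals state from step 2 -> cycle length 1

Answer: 1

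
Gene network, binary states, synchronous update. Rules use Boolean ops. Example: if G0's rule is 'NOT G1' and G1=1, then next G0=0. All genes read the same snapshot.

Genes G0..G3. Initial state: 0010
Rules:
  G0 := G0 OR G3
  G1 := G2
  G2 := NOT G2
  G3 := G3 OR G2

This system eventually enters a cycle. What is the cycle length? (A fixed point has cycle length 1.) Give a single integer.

Step 0: 0010
Step 1: G0=G0|G3=0|0=0 G1=G2=1 G2=NOT G2=NOT 1=0 G3=G3|G2=0|1=1 -> 0101
Step 2: G0=G0|G3=0|1=1 G1=G2=0 G2=NOT G2=NOT 0=1 G3=G3|G2=1|0=1 -> 1011
Step 3: G0=G0|G3=1|1=1 G1=G2=1 G2=NOT G2=NOT 1=0 G3=G3|G2=1|1=1 -> 1101
Step 4: G0=G0|G3=1|1=1 G1=G2=0 G2=NOT G2=NOT 0=1 G3=G3|G2=1|0=1 -> 1011
State from step 4 equals state from step 2 -> cycle length 2

Answer: 2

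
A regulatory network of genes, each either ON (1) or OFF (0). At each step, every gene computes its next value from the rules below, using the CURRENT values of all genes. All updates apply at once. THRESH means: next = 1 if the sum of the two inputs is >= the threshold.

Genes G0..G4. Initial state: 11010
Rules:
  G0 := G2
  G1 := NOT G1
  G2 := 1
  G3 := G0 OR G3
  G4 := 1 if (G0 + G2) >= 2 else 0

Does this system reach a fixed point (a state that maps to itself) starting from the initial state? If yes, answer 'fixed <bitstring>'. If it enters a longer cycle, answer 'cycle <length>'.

Step 0: 11010
Step 1: G0=G2=0 G1=NOT G1=NOT 1=0 G2=1(const) G3=G0|G3=1|1=1 G4=(1+0>=2)=0 -> 00110
Step 2: G0=G2=1 G1=NOT G1=NOT 0=1 G2=1(const) G3=G0|G3=0|1=1 G4=(0+1>=2)=0 -> 11110
Step 3: G0=G2=1 G1=NOT G1=NOT 1=0 G2=1(const) G3=G0|G3=1|1=1 G4=(1+1>=2)=1 -> 10111
Step 4: G0=G2=1 G1=NOT G1=NOT 0=1 G2=1(const) G3=G0|G3=1|1=1 G4=(1+1>=2)=1 -> 11111
Step 5: G0=G2=1 G1=NOT G1=NOT 1=0 G2=1(const) G3=G0|G3=1|1=1 G4=(1+1>=2)=1 -> 10111
Cycle of length 2 starting at step 3 -> no fixed point

Answer: cycle 2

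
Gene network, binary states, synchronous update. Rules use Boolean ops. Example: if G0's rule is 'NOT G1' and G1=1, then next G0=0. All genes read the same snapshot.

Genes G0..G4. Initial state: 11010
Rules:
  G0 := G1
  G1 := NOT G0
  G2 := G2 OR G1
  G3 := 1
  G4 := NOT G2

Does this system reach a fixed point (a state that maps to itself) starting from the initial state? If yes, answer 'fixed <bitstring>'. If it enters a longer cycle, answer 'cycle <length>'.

Step 0: 11010
Step 1: G0=G1=1 G1=NOT G0=NOT 1=0 G2=G2|G1=0|1=1 G3=1(const) G4=NOT G2=NOT 0=1 -> 10111
Step 2: G0=G1=0 G1=NOT G0=NOT 1=0 G2=G2|G1=1|0=1 G3=1(const) G4=NOT G2=NOT 1=0 -> 00110
Step 3: G0=G1=0 G1=NOT G0=NOT 0=1 G2=G2|G1=1|0=1 G3=1(const) G4=NOT G2=NOT 1=0 -> 01110
Step 4: G0=G1=1 G1=NOT G0=NOT 0=1 G2=G2|G1=1|1=1 G3=1(const) G4=NOT G2=NOT 1=0 -> 11110
Step 5: G0=G1=1 G1=NOT G0=NOT 1=0 G2=G2|G1=1|1=1 G3=1(const) G4=NOT G2=NOT 1=0 -> 10110
Step 6: G0=G1=0 G1=NOT G0=NOT 1=0 G2=G2|G1=1|0=1 G3=1(const) G4=NOT G2=NOT 1=0 -> 00110
Cycle of length 4 starting at step 2 -> no fixed point

Answer: cycle 4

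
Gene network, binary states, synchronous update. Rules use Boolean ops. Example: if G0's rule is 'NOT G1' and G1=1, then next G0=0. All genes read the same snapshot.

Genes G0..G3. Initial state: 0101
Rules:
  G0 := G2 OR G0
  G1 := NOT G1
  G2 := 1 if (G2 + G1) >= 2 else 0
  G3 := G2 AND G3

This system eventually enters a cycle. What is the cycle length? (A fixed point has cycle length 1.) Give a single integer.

Answer: 2

Derivation:
Step 0: 0101
Step 1: G0=G2|G0=0|0=0 G1=NOT G1=NOT 1=0 G2=(0+1>=2)=0 G3=G2&G3=0&1=0 -> 0000
Step 2: G0=G2|G0=0|0=0 G1=NOT G1=NOT 0=1 G2=(0+0>=2)=0 G3=G2&G3=0&0=0 -> 0100
Step 3: G0=G2|G0=0|0=0 G1=NOT G1=NOT 1=0 G2=(0+1>=2)=0 G3=G2&G3=0&0=0 -> 0000
State from step 3 equals state from step 1 -> cycle length 2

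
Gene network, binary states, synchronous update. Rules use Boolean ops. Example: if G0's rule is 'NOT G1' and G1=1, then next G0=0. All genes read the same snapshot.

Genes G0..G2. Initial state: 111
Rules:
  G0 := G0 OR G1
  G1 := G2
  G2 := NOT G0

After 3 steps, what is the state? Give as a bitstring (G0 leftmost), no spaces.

Step 1: G0=G0|G1=1|1=1 G1=G2=1 G2=NOT G0=NOT 1=0 -> 110
Step 2: G0=G0|G1=1|1=1 G1=G2=0 G2=NOT G0=NOT 1=0 -> 100
Step 3: G0=G0|G1=1|0=1 G1=G2=0 G2=NOT G0=NOT 1=0 -> 100

100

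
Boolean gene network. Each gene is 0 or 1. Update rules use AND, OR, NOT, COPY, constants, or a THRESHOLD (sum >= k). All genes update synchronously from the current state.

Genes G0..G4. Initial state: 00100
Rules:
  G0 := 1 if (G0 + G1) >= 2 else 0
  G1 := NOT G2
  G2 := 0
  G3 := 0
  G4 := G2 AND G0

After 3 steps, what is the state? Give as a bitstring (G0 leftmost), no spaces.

Step 1: G0=(0+0>=2)=0 G1=NOT G2=NOT 1=0 G2=0(const) G3=0(const) G4=G2&G0=1&0=0 -> 00000
Step 2: G0=(0+0>=2)=0 G1=NOT G2=NOT 0=1 G2=0(const) G3=0(const) G4=G2&G0=0&0=0 -> 01000
Step 3: G0=(0+1>=2)=0 G1=NOT G2=NOT 0=1 G2=0(const) G3=0(const) G4=G2&G0=0&0=0 -> 01000

01000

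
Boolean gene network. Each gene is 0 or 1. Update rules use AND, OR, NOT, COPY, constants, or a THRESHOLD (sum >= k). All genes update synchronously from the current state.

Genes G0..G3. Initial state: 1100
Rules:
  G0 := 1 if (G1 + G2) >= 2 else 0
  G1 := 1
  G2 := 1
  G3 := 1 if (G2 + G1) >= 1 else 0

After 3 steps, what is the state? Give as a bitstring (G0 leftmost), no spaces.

Step 1: G0=(1+0>=2)=0 G1=1(const) G2=1(const) G3=(0+1>=1)=1 -> 0111
Step 2: G0=(1+1>=2)=1 G1=1(const) G2=1(const) G3=(1+1>=1)=1 -> 1111
Step 3: G0=(1+1>=2)=1 G1=1(const) G2=1(const) G3=(1+1>=1)=1 -> 1111

1111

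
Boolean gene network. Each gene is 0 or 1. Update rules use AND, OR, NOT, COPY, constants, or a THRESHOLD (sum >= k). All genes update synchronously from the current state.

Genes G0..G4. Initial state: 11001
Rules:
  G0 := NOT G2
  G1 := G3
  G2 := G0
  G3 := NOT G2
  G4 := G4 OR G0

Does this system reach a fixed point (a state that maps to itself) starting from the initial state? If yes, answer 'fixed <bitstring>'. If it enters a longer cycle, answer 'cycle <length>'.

Answer: cycle 4

Derivation:
Step 0: 11001
Step 1: G0=NOT G2=NOT 0=1 G1=G3=0 G2=G0=1 G3=NOT G2=NOT 0=1 G4=G4|G0=1|1=1 -> 10111
Step 2: G0=NOT G2=NOT 1=0 G1=G3=1 G2=G0=1 G3=NOT G2=NOT 1=0 G4=G4|G0=1|1=1 -> 01101
Step 3: G0=NOT G2=NOT 1=0 G1=G3=0 G2=G0=0 G3=NOT G2=NOT 1=0 G4=G4|G0=1|0=1 -> 00001
Step 4: G0=NOT G2=NOT 0=1 G1=G3=0 G2=G0=0 G3=NOT G2=NOT 0=1 G4=G4|G0=1|0=1 -> 10011
Step 5: G0=NOT G2=NOT 0=1 G1=G3=1 G2=G0=1 G3=NOT G2=NOT 0=1 G4=G4|G0=1|1=1 -> 11111
Step 6: G0=NOT G2=NOT 1=0 G1=G3=1 G2=G0=1 G3=NOT G2=NOT 1=0 G4=G4|G0=1|1=1 -> 01101
Cycle of length 4 starting at step 2 -> no fixed point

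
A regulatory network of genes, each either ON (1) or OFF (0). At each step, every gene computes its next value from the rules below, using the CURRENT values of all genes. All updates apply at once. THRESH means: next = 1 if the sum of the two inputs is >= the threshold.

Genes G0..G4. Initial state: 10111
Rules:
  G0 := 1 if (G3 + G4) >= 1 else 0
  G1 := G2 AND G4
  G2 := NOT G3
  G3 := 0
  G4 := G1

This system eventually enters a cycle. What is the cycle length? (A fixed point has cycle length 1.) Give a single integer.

Step 0: 10111
Step 1: G0=(1+1>=1)=1 G1=G2&G4=1&1=1 G2=NOT G3=NOT 1=0 G3=0(const) G4=G1=0 -> 11000
Step 2: G0=(0+0>=1)=0 G1=G2&G4=0&0=0 G2=NOT G3=NOT 0=1 G3=0(const) G4=G1=1 -> 00101
Step 3: G0=(0+1>=1)=1 G1=G2&G4=1&1=1 G2=NOT G3=NOT 0=1 G3=0(const) G4=G1=0 -> 11100
Step 4: G0=(0+0>=1)=0 G1=G2&G4=1&0=0 G2=NOT G3=NOT 0=1 G3=0(const) G4=G1=1 -> 00101
State from step 4 equals state from step 2 -> cycle length 2

Answer: 2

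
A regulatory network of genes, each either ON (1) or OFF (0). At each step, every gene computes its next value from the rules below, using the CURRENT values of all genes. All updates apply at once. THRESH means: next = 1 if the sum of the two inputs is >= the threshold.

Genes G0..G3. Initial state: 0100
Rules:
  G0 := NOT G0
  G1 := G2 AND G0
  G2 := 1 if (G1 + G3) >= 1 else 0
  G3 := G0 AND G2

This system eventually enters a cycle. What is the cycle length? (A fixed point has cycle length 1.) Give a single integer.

Answer: 2

Derivation:
Step 0: 0100
Step 1: G0=NOT G0=NOT 0=1 G1=G2&G0=0&0=0 G2=(1+0>=1)=1 G3=G0&G2=0&0=0 -> 1010
Step 2: G0=NOT G0=NOT 1=0 G1=G2&G0=1&1=1 G2=(0+0>=1)=0 G3=G0&G2=1&1=1 -> 0101
Step 3: G0=NOT G0=NOT 0=1 G1=G2&G0=0&0=0 G2=(1+1>=1)=1 G3=G0&G2=0&0=0 -> 1010
State from step 3 equals state from step 1 -> cycle length 2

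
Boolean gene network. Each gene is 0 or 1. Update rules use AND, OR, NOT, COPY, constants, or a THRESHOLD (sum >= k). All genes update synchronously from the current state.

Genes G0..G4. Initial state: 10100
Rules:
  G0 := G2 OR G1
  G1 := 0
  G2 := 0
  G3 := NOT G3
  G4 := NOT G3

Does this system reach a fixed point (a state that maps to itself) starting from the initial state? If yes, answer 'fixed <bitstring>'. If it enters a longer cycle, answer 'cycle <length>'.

Answer: cycle 2

Derivation:
Step 0: 10100
Step 1: G0=G2|G1=1|0=1 G1=0(const) G2=0(const) G3=NOT G3=NOT 0=1 G4=NOT G3=NOT 0=1 -> 10011
Step 2: G0=G2|G1=0|0=0 G1=0(const) G2=0(const) G3=NOT G3=NOT 1=0 G4=NOT G3=NOT 1=0 -> 00000
Step 3: G0=G2|G1=0|0=0 G1=0(const) G2=0(const) G3=NOT G3=NOT 0=1 G4=NOT G3=NOT 0=1 -> 00011
Step 4: G0=G2|G1=0|0=0 G1=0(const) G2=0(const) G3=NOT G3=NOT 1=0 G4=NOT G3=NOT 1=0 -> 00000
Cycle of length 2 starting at step 2 -> no fixed point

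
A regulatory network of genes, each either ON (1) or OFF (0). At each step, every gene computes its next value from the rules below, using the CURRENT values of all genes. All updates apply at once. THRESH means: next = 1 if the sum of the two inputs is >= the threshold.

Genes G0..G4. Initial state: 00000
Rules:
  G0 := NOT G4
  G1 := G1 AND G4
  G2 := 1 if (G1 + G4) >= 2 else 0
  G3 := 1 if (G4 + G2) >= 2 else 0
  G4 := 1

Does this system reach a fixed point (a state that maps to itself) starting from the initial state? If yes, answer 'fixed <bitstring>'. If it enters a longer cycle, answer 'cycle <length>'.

Step 0: 00000
Step 1: G0=NOT G4=NOT 0=1 G1=G1&G4=0&0=0 G2=(0+0>=2)=0 G3=(0+0>=2)=0 G4=1(const) -> 10001
Step 2: G0=NOT G4=NOT 1=0 G1=G1&G4=0&1=0 G2=(0+1>=2)=0 G3=(1+0>=2)=0 G4=1(const) -> 00001
Step 3: G0=NOT G4=NOT 1=0 G1=G1&G4=0&1=0 G2=(0+1>=2)=0 G3=(1+0>=2)=0 G4=1(const) -> 00001
Fixed point reached at step 2: 00001

Answer: fixed 00001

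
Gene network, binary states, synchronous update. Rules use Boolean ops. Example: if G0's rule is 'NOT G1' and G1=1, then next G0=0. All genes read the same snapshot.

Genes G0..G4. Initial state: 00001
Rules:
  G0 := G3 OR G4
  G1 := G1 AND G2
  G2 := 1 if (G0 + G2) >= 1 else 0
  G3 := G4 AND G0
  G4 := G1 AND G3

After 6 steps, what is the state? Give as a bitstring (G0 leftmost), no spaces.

Step 1: G0=G3|G4=0|1=1 G1=G1&G2=0&0=0 G2=(0+0>=1)=0 G3=G4&G0=1&0=0 G4=G1&G3=0&0=0 -> 10000
Step 2: G0=G3|G4=0|0=0 G1=G1&G2=0&0=0 G2=(1+0>=1)=1 G3=G4&G0=0&1=0 G4=G1&G3=0&0=0 -> 00100
Step 3: G0=G3|G4=0|0=0 G1=G1&G2=0&1=0 G2=(0+1>=1)=1 G3=G4&G0=0&0=0 G4=G1&G3=0&0=0 -> 00100
Step 4: G0=G3|G4=0|0=0 G1=G1&G2=0&1=0 G2=(0+1>=1)=1 G3=G4&G0=0&0=0 G4=G1&G3=0&0=0 -> 00100
Step 5: G0=G3|G4=0|0=0 G1=G1&G2=0&1=0 G2=(0+1>=1)=1 G3=G4&G0=0&0=0 G4=G1&G3=0&0=0 -> 00100
Step 6: G0=G3|G4=0|0=0 G1=G1&G2=0&1=0 G2=(0+1>=1)=1 G3=G4&G0=0&0=0 G4=G1&G3=0&0=0 -> 00100

00100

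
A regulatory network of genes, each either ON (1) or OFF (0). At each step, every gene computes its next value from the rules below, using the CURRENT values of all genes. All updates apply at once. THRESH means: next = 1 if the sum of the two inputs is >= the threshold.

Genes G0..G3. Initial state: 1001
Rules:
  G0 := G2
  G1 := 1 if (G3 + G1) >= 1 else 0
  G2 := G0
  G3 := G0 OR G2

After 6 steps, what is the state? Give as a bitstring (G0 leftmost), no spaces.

Step 1: G0=G2=0 G1=(1+0>=1)=1 G2=G0=1 G3=G0|G2=1|0=1 -> 0111
Step 2: G0=G2=1 G1=(1+1>=1)=1 G2=G0=0 G3=G0|G2=0|1=1 -> 1101
Step 3: G0=G2=0 G1=(1+1>=1)=1 G2=G0=1 G3=G0|G2=1|0=1 -> 0111
Step 4: G0=G2=1 G1=(1+1>=1)=1 G2=G0=0 G3=G0|G2=0|1=1 -> 1101
Step 5: G0=G2=0 G1=(1+1>=1)=1 G2=G0=1 G3=G0|G2=1|0=1 -> 0111
Step 6: G0=G2=1 G1=(1+1>=1)=1 G2=G0=0 G3=G0|G2=0|1=1 -> 1101

1101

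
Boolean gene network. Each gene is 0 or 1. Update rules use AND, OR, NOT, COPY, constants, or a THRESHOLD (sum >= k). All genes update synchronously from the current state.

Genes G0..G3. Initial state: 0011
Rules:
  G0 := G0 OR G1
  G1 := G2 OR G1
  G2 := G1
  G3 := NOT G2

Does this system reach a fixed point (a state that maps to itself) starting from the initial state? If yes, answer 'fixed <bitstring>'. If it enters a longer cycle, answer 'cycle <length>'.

Step 0: 0011
Step 1: G0=G0|G1=0|0=0 G1=G2|G1=1|0=1 G2=G1=0 G3=NOT G2=NOT 1=0 -> 0100
Step 2: G0=G0|G1=0|1=1 G1=G2|G1=0|1=1 G2=G1=1 G3=NOT G2=NOT 0=1 -> 1111
Step 3: G0=G0|G1=1|1=1 G1=G2|G1=1|1=1 G2=G1=1 G3=NOT G2=NOT 1=0 -> 1110
Step 4: G0=G0|G1=1|1=1 G1=G2|G1=1|1=1 G2=G1=1 G3=NOT G2=NOT 1=0 -> 1110
Fixed point reached at step 3: 1110

Answer: fixed 1110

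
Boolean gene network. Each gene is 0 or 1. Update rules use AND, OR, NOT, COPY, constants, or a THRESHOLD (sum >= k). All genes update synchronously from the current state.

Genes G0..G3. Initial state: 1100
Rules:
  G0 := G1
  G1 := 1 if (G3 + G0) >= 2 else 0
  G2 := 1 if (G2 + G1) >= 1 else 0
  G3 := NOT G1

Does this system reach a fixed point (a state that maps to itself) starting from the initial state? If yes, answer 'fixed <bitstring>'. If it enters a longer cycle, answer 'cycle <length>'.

Answer: fixed 0011

Derivation:
Step 0: 1100
Step 1: G0=G1=1 G1=(0+1>=2)=0 G2=(0+1>=1)=1 G3=NOT G1=NOT 1=0 -> 1010
Step 2: G0=G1=0 G1=(0+1>=2)=0 G2=(1+0>=1)=1 G3=NOT G1=NOT 0=1 -> 0011
Step 3: G0=G1=0 G1=(1+0>=2)=0 G2=(1+0>=1)=1 G3=NOT G1=NOT 0=1 -> 0011
Fixed point reached at step 2: 0011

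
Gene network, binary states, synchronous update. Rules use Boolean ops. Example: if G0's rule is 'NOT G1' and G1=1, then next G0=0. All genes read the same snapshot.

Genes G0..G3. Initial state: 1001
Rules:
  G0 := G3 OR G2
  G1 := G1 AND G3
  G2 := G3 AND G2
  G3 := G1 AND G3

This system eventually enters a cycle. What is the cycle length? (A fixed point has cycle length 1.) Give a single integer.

Step 0: 1001
Step 1: G0=G3|G2=1|0=1 G1=G1&G3=0&1=0 G2=G3&G2=1&0=0 G3=G1&G3=0&1=0 -> 1000
Step 2: G0=G3|G2=0|0=0 G1=G1&G3=0&0=0 G2=G3&G2=0&0=0 G3=G1&G3=0&0=0 -> 0000
Step 3: G0=G3|G2=0|0=0 G1=G1&G3=0&0=0 G2=G3&G2=0&0=0 G3=G1&G3=0&0=0 -> 0000
State from step 3 equals state from step 2 -> cycle length 1

Answer: 1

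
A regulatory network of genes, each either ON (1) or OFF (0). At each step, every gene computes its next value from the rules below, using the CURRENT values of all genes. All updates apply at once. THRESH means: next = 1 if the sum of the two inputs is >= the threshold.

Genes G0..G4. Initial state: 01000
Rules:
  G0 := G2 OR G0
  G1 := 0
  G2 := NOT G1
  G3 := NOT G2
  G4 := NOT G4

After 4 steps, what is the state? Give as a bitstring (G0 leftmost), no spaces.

Step 1: G0=G2|G0=0|0=0 G1=0(const) G2=NOT G1=NOT 1=0 G3=NOT G2=NOT 0=1 G4=NOT G4=NOT 0=1 -> 00011
Step 2: G0=G2|G0=0|0=0 G1=0(const) G2=NOT G1=NOT 0=1 G3=NOT G2=NOT 0=1 G4=NOT G4=NOT 1=0 -> 00110
Step 3: G0=G2|G0=1|0=1 G1=0(const) G2=NOT G1=NOT 0=1 G3=NOT G2=NOT 1=0 G4=NOT G4=NOT 0=1 -> 10101
Step 4: G0=G2|G0=1|1=1 G1=0(const) G2=NOT G1=NOT 0=1 G3=NOT G2=NOT 1=0 G4=NOT G4=NOT 1=0 -> 10100

10100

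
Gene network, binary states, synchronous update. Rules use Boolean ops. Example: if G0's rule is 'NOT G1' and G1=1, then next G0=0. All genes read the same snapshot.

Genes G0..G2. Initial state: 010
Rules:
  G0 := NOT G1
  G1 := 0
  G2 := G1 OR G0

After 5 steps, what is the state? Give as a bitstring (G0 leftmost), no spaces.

Step 1: G0=NOT G1=NOT 1=0 G1=0(const) G2=G1|G0=1|0=1 -> 001
Step 2: G0=NOT G1=NOT 0=1 G1=0(const) G2=G1|G0=0|0=0 -> 100
Step 3: G0=NOT G1=NOT 0=1 G1=0(const) G2=G1|G0=0|1=1 -> 101
Step 4: G0=NOT G1=NOT 0=1 G1=0(const) G2=G1|G0=0|1=1 -> 101
Step 5: G0=NOT G1=NOT 0=1 G1=0(const) G2=G1|G0=0|1=1 -> 101

101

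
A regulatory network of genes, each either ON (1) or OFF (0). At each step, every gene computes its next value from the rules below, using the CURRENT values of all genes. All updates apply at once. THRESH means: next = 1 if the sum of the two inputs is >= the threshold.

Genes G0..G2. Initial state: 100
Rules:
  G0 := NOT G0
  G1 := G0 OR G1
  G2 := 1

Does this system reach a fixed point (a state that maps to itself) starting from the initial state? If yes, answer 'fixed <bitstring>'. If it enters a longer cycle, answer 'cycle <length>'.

Step 0: 100
Step 1: G0=NOT G0=NOT 1=0 G1=G0|G1=1|0=1 G2=1(const) -> 011
Step 2: G0=NOT G0=NOT 0=1 G1=G0|G1=0|1=1 G2=1(const) -> 111
Step 3: G0=NOT G0=NOT 1=0 G1=G0|G1=1|1=1 G2=1(const) -> 011
Cycle of length 2 starting at step 1 -> no fixed point

Answer: cycle 2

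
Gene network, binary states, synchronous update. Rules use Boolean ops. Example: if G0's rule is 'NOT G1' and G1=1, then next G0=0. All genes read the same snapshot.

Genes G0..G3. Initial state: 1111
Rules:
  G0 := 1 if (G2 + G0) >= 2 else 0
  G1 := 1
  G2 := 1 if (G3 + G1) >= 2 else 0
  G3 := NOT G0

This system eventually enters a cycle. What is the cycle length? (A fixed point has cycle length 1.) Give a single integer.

Answer: 1

Derivation:
Step 0: 1111
Step 1: G0=(1+1>=2)=1 G1=1(const) G2=(1+1>=2)=1 G3=NOT G0=NOT 1=0 -> 1110
Step 2: G0=(1+1>=2)=1 G1=1(const) G2=(0+1>=2)=0 G3=NOT G0=NOT 1=0 -> 1100
Step 3: G0=(0+1>=2)=0 G1=1(const) G2=(0+1>=2)=0 G3=NOT G0=NOT 1=0 -> 0100
Step 4: G0=(0+0>=2)=0 G1=1(const) G2=(0+1>=2)=0 G3=NOT G0=NOT 0=1 -> 0101
Step 5: G0=(0+0>=2)=0 G1=1(const) G2=(1+1>=2)=1 G3=NOT G0=NOT 0=1 -> 0111
Step 6: G0=(1+0>=2)=0 G1=1(const) G2=(1+1>=2)=1 G3=NOT G0=NOT 0=1 -> 0111
State from step 6 equals state from step 5 -> cycle length 1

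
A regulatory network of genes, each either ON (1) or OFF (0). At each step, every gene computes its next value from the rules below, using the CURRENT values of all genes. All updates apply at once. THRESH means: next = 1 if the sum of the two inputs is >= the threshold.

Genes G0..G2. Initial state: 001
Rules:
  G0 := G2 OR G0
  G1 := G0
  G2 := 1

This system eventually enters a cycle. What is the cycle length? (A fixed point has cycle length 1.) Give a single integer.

Step 0: 001
Step 1: G0=G2|G0=1|0=1 G1=G0=0 G2=1(const) -> 101
Step 2: G0=G2|G0=1|1=1 G1=G0=1 G2=1(const) -> 111
Step 3: G0=G2|G0=1|1=1 G1=G0=1 G2=1(const) -> 111
State from step 3 equals state from step 2 -> cycle length 1

Answer: 1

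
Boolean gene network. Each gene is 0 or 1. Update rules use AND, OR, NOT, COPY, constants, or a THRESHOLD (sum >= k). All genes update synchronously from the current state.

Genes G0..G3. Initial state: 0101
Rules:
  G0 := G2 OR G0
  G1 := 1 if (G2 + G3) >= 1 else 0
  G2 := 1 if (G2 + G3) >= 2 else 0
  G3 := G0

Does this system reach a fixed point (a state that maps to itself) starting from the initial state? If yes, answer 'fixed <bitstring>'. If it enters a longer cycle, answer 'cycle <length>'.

Step 0: 0101
Step 1: G0=G2|G0=0|0=0 G1=(0+1>=1)=1 G2=(0+1>=2)=0 G3=G0=0 -> 0100
Step 2: G0=G2|G0=0|0=0 G1=(0+0>=1)=0 G2=(0+0>=2)=0 G3=G0=0 -> 0000
Step 3: G0=G2|G0=0|0=0 G1=(0+0>=1)=0 G2=(0+0>=2)=0 G3=G0=0 -> 0000
Fixed point reached at step 2: 0000

Answer: fixed 0000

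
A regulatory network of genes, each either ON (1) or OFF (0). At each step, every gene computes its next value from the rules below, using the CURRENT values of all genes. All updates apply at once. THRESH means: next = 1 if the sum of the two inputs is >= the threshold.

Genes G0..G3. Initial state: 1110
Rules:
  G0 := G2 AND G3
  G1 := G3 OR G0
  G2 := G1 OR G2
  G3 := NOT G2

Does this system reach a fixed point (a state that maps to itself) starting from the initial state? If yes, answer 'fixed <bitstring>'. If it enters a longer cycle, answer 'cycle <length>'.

Answer: fixed 0010

Derivation:
Step 0: 1110
Step 1: G0=G2&G3=1&0=0 G1=G3|G0=0|1=1 G2=G1|G2=1|1=1 G3=NOT G2=NOT 1=0 -> 0110
Step 2: G0=G2&G3=1&0=0 G1=G3|G0=0|0=0 G2=G1|G2=1|1=1 G3=NOT G2=NOT 1=0 -> 0010
Step 3: G0=G2&G3=1&0=0 G1=G3|G0=0|0=0 G2=G1|G2=0|1=1 G3=NOT G2=NOT 1=0 -> 0010
Fixed point reached at step 2: 0010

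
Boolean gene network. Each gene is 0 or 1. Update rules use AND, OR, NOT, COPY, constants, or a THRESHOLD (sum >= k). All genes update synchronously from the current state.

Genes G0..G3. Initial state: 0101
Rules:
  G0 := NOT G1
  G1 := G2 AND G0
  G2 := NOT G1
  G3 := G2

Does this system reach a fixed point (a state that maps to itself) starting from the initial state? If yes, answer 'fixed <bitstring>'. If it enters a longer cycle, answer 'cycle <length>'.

Answer: cycle 4

Derivation:
Step 0: 0101
Step 1: G0=NOT G1=NOT 1=0 G1=G2&G0=0&0=0 G2=NOT G1=NOT 1=0 G3=G2=0 -> 0000
Step 2: G0=NOT G1=NOT 0=1 G1=G2&G0=0&0=0 G2=NOT G1=NOT 0=1 G3=G2=0 -> 1010
Step 3: G0=NOT G1=NOT 0=1 G1=G2&G0=1&1=1 G2=NOT G1=NOT 0=1 G3=G2=1 -> 1111
Step 4: G0=NOT G1=NOT 1=0 G1=G2&G0=1&1=1 G2=NOT G1=NOT 1=0 G3=G2=1 -> 0101
Cycle of length 4 starting at step 0 -> no fixed point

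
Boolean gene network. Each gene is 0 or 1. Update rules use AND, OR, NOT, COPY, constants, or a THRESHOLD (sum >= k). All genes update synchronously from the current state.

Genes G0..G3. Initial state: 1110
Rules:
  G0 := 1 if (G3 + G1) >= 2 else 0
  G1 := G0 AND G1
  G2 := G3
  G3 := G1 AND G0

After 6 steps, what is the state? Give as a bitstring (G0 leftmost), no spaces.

Step 1: G0=(0+1>=2)=0 G1=G0&G1=1&1=1 G2=G3=0 G3=G1&G0=1&1=1 -> 0101
Step 2: G0=(1+1>=2)=1 G1=G0&G1=0&1=0 G2=G3=1 G3=G1&G0=1&0=0 -> 1010
Step 3: G0=(0+0>=2)=0 G1=G0&G1=1&0=0 G2=G3=0 G3=G1&G0=0&1=0 -> 0000
Step 4: G0=(0+0>=2)=0 G1=G0&G1=0&0=0 G2=G3=0 G3=G1&G0=0&0=0 -> 0000
Step 5: G0=(0+0>=2)=0 G1=G0&G1=0&0=0 G2=G3=0 G3=G1&G0=0&0=0 -> 0000
Step 6: G0=(0+0>=2)=0 G1=G0&G1=0&0=0 G2=G3=0 G3=G1&G0=0&0=0 -> 0000

0000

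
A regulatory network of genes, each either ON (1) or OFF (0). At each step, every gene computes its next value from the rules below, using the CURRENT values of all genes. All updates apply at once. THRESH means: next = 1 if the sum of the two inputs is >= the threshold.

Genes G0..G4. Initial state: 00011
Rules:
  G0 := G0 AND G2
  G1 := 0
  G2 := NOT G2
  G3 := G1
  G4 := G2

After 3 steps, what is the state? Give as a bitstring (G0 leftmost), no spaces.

Step 1: G0=G0&G2=0&0=0 G1=0(const) G2=NOT G2=NOT 0=1 G3=G1=0 G4=G2=0 -> 00100
Step 2: G0=G0&G2=0&1=0 G1=0(const) G2=NOT G2=NOT 1=0 G3=G1=0 G4=G2=1 -> 00001
Step 3: G0=G0&G2=0&0=0 G1=0(const) G2=NOT G2=NOT 0=1 G3=G1=0 G4=G2=0 -> 00100

00100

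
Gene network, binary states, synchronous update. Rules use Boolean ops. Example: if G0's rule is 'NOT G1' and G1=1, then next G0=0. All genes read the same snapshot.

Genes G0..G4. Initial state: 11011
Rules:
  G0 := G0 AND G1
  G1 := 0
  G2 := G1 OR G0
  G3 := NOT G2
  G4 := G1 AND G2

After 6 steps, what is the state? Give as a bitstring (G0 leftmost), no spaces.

Step 1: G0=G0&G1=1&1=1 G1=0(const) G2=G1|G0=1|1=1 G3=NOT G2=NOT 0=1 G4=G1&G2=1&0=0 -> 10110
Step 2: G0=G0&G1=1&0=0 G1=0(const) G2=G1|G0=0|1=1 G3=NOT G2=NOT 1=0 G4=G1&G2=0&1=0 -> 00100
Step 3: G0=G0&G1=0&0=0 G1=0(const) G2=G1|G0=0|0=0 G3=NOT G2=NOT 1=0 G4=G1&G2=0&1=0 -> 00000
Step 4: G0=G0&G1=0&0=0 G1=0(const) G2=G1|G0=0|0=0 G3=NOT G2=NOT 0=1 G4=G1&G2=0&0=0 -> 00010
Step 5: G0=G0&G1=0&0=0 G1=0(const) G2=G1|G0=0|0=0 G3=NOT G2=NOT 0=1 G4=G1&G2=0&0=0 -> 00010
Step 6: G0=G0&G1=0&0=0 G1=0(const) G2=G1|G0=0|0=0 G3=NOT G2=NOT 0=1 G4=G1&G2=0&0=0 -> 00010

00010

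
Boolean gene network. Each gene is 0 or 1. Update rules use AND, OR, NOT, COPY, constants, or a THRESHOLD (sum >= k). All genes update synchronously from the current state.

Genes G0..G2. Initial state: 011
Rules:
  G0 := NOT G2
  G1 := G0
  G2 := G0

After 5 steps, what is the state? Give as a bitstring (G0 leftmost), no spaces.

Step 1: G0=NOT G2=NOT 1=0 G1=G0=0 G2=G0=0 -> 000
Step 2: G0=NOT G2=NOT 0=1 G1=G0=0 G2=G0=0 -> 100
Step 3: G0=NOT G2=NOT 0=1 G1=G0=1 G2=G0=1 -> 111
Step 4: G0=NOT G2=NOT 1=0 G1=G0=1 G2=G0=1 -> 011
Step 5: G0=NOT G2=NOT 1=0 G1=G0=0 G2=G0=0 -> 000

000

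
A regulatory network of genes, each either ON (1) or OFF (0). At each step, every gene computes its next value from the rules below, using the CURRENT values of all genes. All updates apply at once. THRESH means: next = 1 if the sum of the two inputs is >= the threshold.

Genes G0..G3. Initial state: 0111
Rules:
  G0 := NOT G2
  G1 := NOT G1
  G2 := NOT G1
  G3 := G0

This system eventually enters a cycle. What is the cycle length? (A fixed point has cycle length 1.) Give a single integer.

Answer: 2

Derivation:
Step 0: 0111
Step 1: G0=NOT G2=NOT 1=0 G1=NOT G1=NOT 1=0 G2=NOT G1=NOT 1=0 G3=G0=0 -> 0000
Step 2: G0=NOT G2=NOT 0=1 G1=NOT G1=NOT 0=1 G2=NOT G1=NOT 0=1 G3=G0=0 -> 1110
Step 3: G0=NOT G2=NOT 1=0 G1=NOT G1=NOT 1=0 G2=NOT G1=NOT 1=0 G3=G0=1 -> 0001
Step 4: G0=NOT G2=NOT 0=1 G1=NOT G1=NOT 0=1 G2=NOT G1=NOT 0=1 G3=G0=0 -> 1110
State from step 4 equals state from step 2 -> cycle length 2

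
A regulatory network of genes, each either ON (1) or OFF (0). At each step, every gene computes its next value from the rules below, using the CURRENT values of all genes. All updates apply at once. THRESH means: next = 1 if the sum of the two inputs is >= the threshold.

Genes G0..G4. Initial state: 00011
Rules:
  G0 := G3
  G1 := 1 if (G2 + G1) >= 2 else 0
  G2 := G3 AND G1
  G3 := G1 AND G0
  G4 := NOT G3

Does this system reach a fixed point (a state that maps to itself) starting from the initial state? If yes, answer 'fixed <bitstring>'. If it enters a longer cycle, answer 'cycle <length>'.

Step 0: 00011
Step 1: G0=G3=1 G1=(0+0>=2)=0 G2=G3&G1=1&0=0 G3=G1&G0=0&0=0 G4=NOT G3=NOT 1=0 -> 10000
Step 2: G0=G3=0 G1=(0+0>=2)=0 G2=G3&G1=0&0=0 G3=G1&G0=0&1=0 G4=NOT G3=NOT 0=1 -> 00001
Step 3: G0=G3=0 G1=(0+0>=2)=0 G2=G3&G1=0&0=0 G3=G1&G0=0&0=0 G4=NOT G3=NOT 0=1 -> 00001
Fixed point reached at step 2: 00001

Answer: fixed 00001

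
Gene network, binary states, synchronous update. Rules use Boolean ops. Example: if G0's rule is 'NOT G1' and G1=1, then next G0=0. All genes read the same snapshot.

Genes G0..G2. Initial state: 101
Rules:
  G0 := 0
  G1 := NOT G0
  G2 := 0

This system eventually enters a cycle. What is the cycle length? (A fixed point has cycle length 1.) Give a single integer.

Answer: 1

Derivation:
Step 0: 101
Step 1: G0=0(const) G1=NOT G0=NOT 1=0 G2=0(const) -> 000
Step 2: G0=0(const) G1=NOT G0=NOT 0=1 G2=0(const) -> 010
Step 3: G0=0(const) G1=NOT G0=NOT 0=1 G2=0(const) -> 010
State from step 3 equals state from step 2 -> cycle length 1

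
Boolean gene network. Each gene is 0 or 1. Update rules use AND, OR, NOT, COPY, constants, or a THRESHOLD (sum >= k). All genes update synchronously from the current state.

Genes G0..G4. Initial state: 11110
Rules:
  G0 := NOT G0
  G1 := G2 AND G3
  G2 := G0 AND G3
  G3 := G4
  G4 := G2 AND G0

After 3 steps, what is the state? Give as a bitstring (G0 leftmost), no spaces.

Step 1: G0=NOT G0=NOT 1=0 G1=G2&G3=1&1=1 G2=G0&G3=1&1=1 G3=G4=0 G4=G2&G0=1&1=1 -> 01101
Step 2: G0=NOT G0=NOT 0=1 G1=G2&G3=1&0=0 G2=G0&G3=0&0=0 G3=G4=1 G4=G2&G0=1&0=0 -> 10010
Step 3: G0=NOT G0=NOT 1=0 G1=G2&G3=0&1=0 G2=G0&G3=1&1=1 G3=G4=0 G4=G2&G0=0&1=0 -> 00100

00100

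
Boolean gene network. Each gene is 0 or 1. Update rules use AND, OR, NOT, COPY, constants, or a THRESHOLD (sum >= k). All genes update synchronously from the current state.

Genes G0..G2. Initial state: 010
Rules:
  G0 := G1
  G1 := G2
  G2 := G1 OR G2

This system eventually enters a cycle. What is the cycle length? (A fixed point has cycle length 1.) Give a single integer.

Step 0: 010
Step 1: G0=G1=1 G1=G2=0 G2=G1|G2=1|0=1 -> 101
Step 2: G0=G1=0 G1=G2=1 G2=G1|G2=0|1=1 -> 011
Step 3: G0=G1=1 G1=G2=1 G2=G1|G2=1|1=1 -> 111
Step 4: G0=G1=1 G1=G2=1 G2=G1|G2=1|1=1 -> 111
State from step 4 equals state from step 3 -> cycle length 1

Answer: 1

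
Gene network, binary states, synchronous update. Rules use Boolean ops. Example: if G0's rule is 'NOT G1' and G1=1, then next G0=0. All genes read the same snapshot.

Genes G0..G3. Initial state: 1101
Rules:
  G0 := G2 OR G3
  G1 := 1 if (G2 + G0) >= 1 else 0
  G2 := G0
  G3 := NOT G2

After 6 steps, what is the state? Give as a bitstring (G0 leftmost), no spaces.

Step 1: G0=G2|G3=0|1=1 G1=(0+1>=1)=1 G2=G0=1 G3=NOT G2=NOT 0=1 -> 1111
Step 2: G0=G2|G3=1|1=1 G1=(1+1>=1)=1 G2=G0=1 G3=NOT G2=NOT 1=0 -> 1110
Step 3: G0=G2|G3=1|0=1 G1=(1+1>=1)=1 G2=G0=1 G3=NOT G2=NOT 1=0 -> 1110
Step 4: G0=G2|G3=1|0=1 G1=(1+1>=1)=1 G2=G0=1 G3=NOT G2=NOT 1=0 -> 1110
Step 5: G0=G2|G3=1|0=1 G1=(1+1>=1)=1 G2=G0=1 G3=NOT G2=NOT 1=0 -> 1110
Step 6: G0=G2|G3=1|0=1 G1=(1+1>=1)=1 G2=G0=1 G3=NOT G2=NOT 1=0 -> 1110

1110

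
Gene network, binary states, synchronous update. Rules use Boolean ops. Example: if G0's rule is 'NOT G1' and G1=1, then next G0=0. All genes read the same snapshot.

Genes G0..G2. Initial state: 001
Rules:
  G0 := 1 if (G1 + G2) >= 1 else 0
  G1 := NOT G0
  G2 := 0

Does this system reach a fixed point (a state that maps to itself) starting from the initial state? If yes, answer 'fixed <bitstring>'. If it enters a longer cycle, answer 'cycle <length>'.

Answer: cycle 4

Derivation:
Step 0: 001
Step 1: G0=(0+1>=1)=1 G1=NOT G0=NOT 0=1 G2=0(const) -> 110
Step 2: G0=(1+0>=1)=1 G1=NOT G0=NOT 1=0 G2=0(const) -> 100
Step 3: G0=(0+0>=1)=0 G1=NOT G0=NOT 1=0 G2=0(const) -> 000
Step 4: G0=(0+0>=1)=0 G1=NOT G0=NOT 0=1 G2=0(const) -> 010
Step 5: G0=(1+0>=1)=1 G1=NOT G0=NOT 0=1 G2=0(const) -> 110
Cycle of length 4 starting at step 1 -> no fixed point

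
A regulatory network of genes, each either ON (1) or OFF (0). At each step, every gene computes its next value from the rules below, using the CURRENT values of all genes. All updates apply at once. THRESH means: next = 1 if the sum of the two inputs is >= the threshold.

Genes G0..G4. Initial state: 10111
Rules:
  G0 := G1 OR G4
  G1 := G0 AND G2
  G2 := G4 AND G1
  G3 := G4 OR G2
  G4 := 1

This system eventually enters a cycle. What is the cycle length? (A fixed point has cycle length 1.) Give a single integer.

Answer: 2

Derivation:
Step 0: 10111
Step 1: G0=G1|G4=0|1=1 G1=G0&G2=1&1=1 G2=G4&G1=1&0=0 G3=G4|G2=1|1=1 G4=1(const) -> 11011
Step 2: G0=G1|G4=1|1=1 G1=G0&G2=1&0=0 G2=G4&G1=1&1=1 G3=G4|G2=1|0=1 G4=1(const) -> 10111
State from step 2 equals state from step 0 -> cycle length 2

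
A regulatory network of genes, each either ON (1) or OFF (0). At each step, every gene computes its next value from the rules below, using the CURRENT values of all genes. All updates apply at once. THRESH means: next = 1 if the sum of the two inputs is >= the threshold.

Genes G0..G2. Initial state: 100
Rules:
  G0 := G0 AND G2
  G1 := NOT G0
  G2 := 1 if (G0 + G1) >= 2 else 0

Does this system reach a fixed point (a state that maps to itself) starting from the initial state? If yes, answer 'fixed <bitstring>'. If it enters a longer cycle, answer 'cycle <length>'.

Answer: fixed 010

Derivation:
Step 0: 100
Step 1: G0=G0&G2=1&0=0 G1=NOT G0=NOT 1=0 G2=(1+0>=2)=0 -> 000
Step 2: G0=G0&G2=0&0=0 G1=NOT G0=NOT 0=1 G2=(0+0>=2)=0 -> 010
Step 3: G0=G0&G2=0&0=0 G1=NOT G0=NOT 0=1 G2=(0+1>=2)=0 -> 010
Fixed point reached at step 2: 010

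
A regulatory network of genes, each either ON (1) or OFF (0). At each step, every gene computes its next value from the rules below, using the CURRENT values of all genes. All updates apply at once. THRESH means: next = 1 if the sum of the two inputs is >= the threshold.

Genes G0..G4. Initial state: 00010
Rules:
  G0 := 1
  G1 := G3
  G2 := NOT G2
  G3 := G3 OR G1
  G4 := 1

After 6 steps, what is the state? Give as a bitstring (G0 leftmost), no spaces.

Step 1: G0=1(const) G1=G3=1 G2=NOT G2=NOT 0=1 G3=G3|G1=1|0=1 G4=1(const) -> 11111
Step 2: G0=1(const) G1=G3=1 G2=NOT G2=NOT 1=0 G3=G3|G1=1|1=1 G4=1(const) -> 11011
Step 3: G0=1(const) G1=G3=1 G2=NOT G2=NOT 0=1 G3=G3|G1=1|1=1 G4=1(const) -> 11111
Step 4: G0=1(const) G1=G3=1 G2=NOT G2=NOT 1=0 G3=G3|G1=1|1=1 G4=1(const) -> 11011
Step 5: G0=1(const) G1=G3=1 G2=NOT G2=NOT 0=1 G3=G3|G1=1|1=1 G4=1(const) -> 11111
Step 6: G0=1(const) G1=G3=1 G2=NOT G2=NOT 1=0 G3=G3|G1=1|1=1 G4=1(const) -> 11011

11011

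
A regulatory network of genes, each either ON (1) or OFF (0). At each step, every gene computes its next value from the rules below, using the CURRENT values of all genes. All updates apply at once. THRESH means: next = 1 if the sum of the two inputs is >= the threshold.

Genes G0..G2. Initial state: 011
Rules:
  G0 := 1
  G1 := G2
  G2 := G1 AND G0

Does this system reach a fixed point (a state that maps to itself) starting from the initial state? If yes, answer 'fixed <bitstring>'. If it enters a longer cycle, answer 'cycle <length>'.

Step 0: 011
Step 1: G0=1(const) G1=G2=1 G2=G1&G0=1&0=0 -> 110
Step 2: G0=1(const) G1=G2=0 G2=G1&G0=1&1=1 -> 101
Step 3: G0=1(const) G1=G2=1 G2=G1&G0=0&1=0 -> 110
Cycle of length 2 starting at step 1 -> no fixed point

Answer: cycle 2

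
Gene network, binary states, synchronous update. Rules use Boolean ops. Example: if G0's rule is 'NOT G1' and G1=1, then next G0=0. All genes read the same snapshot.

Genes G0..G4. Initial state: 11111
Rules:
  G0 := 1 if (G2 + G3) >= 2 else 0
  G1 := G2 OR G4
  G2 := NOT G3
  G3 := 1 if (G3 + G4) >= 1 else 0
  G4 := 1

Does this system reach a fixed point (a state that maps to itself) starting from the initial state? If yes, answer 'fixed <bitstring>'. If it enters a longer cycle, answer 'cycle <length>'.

Step 0: 11111
Step 1: G0=(1+1>=2)=1 G1=G2|G4=1|1=1 G2=NOT G3=NOT 1=0 G3=(1+1>=1)=1 G4=1(const) -> 11011
Step 2: G0=(0+1>=2)=0 G1=G2|G4=0|1=1 G2=NOT G3=NOT 1=0 G3=(1+1>=1)=1 G4=1(const) -> 01011
Step 3: G0=(0+1>=2)=0 G1=G2|G4=0|1=1 G2=NOT G3=NOT 1=0 G3=(1+1>=1)=1 G4=1(const) -> 01011
Fixed point reached at step 2: 01011

Answer: fixed 01011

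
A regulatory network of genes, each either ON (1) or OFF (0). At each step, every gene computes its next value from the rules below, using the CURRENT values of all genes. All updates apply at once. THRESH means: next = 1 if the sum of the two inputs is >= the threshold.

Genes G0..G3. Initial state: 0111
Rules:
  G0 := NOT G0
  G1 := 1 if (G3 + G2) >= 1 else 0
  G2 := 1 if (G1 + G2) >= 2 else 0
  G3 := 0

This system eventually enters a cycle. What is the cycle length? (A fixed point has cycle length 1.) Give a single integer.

Step 0: 0111
Step 1: G0=NOT G0=NOT 0=1 G1=(1+1>=1)=1 G2=(1+1>=2)=1 G3=0(const) -> 1110
Step 2: G0=NOT G0=NOT 1=0 G1=(0+1>=1)=1 G2=(1+1>=2)=1 G3=0(const) -> 0110
Step 3: G0=NOT G0=NOT 0=1 G1=(0+1>=1)=1 G2=(1+1>=2)=1 G3=0(const) -> 1110
State from step 3 equals state from step 1 -> cycle length 2

Answer: 2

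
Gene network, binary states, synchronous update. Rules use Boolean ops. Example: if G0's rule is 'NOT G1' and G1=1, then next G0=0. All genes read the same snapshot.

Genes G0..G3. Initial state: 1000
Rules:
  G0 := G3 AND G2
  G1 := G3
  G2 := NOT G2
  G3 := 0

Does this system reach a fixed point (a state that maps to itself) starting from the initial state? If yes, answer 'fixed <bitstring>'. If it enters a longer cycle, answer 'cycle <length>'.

Answer: cycle 2

Derivation:
Step 0: 1000
Step 1: G0=G3&G2=0&0=0 G1=G3=0 G2=NOT G2=NOT 0=1 G3=0(const) -> 0010
Step 2: G0=G3&G2=0&1=0 G1=G3=0 G2=NOT G2=NOT 1=0 G3=0(const) -> 0000
Step 3: G0=G3&G2=0&0=0 G1=G3=0 G2=NOT G2=NOT 0=1 G3=0(const) -> 0010
Cycle of length 2 starting at step 1 -> no fixed point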